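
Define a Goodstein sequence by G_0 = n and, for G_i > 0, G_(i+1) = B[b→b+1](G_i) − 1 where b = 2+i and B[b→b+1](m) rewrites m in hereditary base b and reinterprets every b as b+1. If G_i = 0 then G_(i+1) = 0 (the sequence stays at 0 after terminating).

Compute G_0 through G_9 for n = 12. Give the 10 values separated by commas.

base 2: 12 = 2^(2 + 1) + 2^2; at 3: 3^(3 + 1) + 3^3 = 108; next = 107
base 3: 107 = 3^(3 + 1) + 2·3^2 + 2·3 + 2; at 4: 4^(4 + 1) + 2·4^2 + 2·4 + 2 = 1066; next = 1065
base 4: 1065 = 4^(4 + 1) + 2·4^2 + 2·4 + 1; at 5: 5^(5 + 1) + 2·5^2 + 2·5 + 1 = 15686; next = 15685
base 5: 15685 = 5^(5 + 1) + 2·5^2 + 2·5; at 6: 6^(6 + 1) + 2·6^2 + 2·6 = 280020; next = 280019
base 6: 280019 = 6^(6 + 1) + 2·6^2 + 6 + 5; at 7: 7^(7 + 1) + 2·7^2 + 7 + 5 = 5764911; next = 5764910
base 7: 5764910 = 7^(7 + 1) + 2·7^2 + 7 + 4; at 8: 8^(8 + 1) + 2·8^2 + 8 + 4 = 134217868; next = 134217867
base 8: 134217867 = 8^(8 + 1) + 2·8^2 + 8 + 3; at 9: 9^(9 + 1) + 2·9^2 + 9 + 3 = 3486784575; next = 3486784574
base 9: 3486784574 = 9^(9 + 1) + 2·9^2 + 9 + 2; at 10: 10^(10 + 1) + 2·10^2 + 10 + 2 = 100000000212; next = 100000000211
base 10: 100000000211 = 10^(10 + 1) + 2·10^2 + 10 + 1; at 11: 11^(11 + 1) + 2·11^2 + 11 + 1 = 3138428376975; next = 3138428376974

12, 107, 1065, 15685, 280019, 5764910, 134217867, 3486784574, 100000000211, 3138428376974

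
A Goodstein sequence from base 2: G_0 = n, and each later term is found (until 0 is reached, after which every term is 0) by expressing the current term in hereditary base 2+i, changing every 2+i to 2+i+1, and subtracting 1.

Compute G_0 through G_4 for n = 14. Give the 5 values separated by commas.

step 0: 14 = 2^(2 + 1) + 2^2 + 2; sub 3 for 2: 3^(3 + 1) + 3^3 + 3; = 111; G_1 = 111−1 = 110
step 1: 110 = 3^(3 + 1) + 3^3 + 2; sub 4 for 3: 4^(4 + 1) + 4^4 + 2; = 1282; G_2 = 1282−1 = 1281
step 2: 1281 = 4^(4 + 1) + 4^4 + 1; sub 5 for 4: 5^(5 + 1) + 5^5 + 1; = 18751; G_3 = 18751−1 = 18750
step 3: 18750 = 5^(5 + 1) + 5^5; sub 6 for 5: 6^(6 + 1) + 6^6; = 326592; G_4 = 326592−1 = 326591

14, 110, 1281, 18750, 326591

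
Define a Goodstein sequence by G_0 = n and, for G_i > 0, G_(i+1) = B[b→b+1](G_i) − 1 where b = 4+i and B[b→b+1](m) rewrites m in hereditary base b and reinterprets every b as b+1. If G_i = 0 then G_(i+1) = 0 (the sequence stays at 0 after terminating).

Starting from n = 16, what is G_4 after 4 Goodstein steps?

33

16 —HB4→ 4^2 —bump→ 5^2 = 25 —(−1)→ 24
24 —HB5→ 4·5 + 4 —bump→ 4·6 + 4 = 28 —(−1)→ 27
27 —HB6→ 4·6 + 3 —bump→ 4·7 + 3 = 31 —(−1)→ 30
30 —HB7→ 4·7 + 2 —bump→ 4·8 + 2 = 34 —(−1)→ 33
33 —HB8→ 4·8 + 1 —bump→ 4·9 + 1 = 37 —(−1)→ 36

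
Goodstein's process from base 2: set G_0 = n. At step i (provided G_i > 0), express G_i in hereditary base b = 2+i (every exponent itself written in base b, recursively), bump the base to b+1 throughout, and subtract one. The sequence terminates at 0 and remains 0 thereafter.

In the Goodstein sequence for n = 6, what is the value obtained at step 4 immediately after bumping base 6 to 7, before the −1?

(0) 6|_2 = 2^2 + 2 ↦ 3^3 + 3|_3 = 30 ⇒ 29
(1) 29|_3 = 3^3 + 2 ↦ 4^4 + 2|_4 = 258 ⇒ 257
(2) 257|_4 = 4^4 + 1 ↦ 5^5 + 1|_5 = 3126 ⇒ 3125
(3) 3125|_5 = 5^5 ↦ 6^6|_6 = 46656 ⇒ 46655
(4) 46655|_6 = 5·6^5 + 5·6^4 + 5·6^3 + 5·6^2 + 5·6 + 5 ↦ 5·7^5 + 5·7^4 + 5·7^3 + 5·7^2 + 5·7 + 5|_7 = 98040 ⇒ 98039

98040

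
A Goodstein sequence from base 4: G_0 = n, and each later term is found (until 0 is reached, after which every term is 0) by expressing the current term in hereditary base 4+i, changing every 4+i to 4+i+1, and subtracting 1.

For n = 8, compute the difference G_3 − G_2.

0

G_0=8  [base 4] 2·4  →[4↦5]→  2·5 = 10  −1 ⇒ G_1=9
G_1=9  [base 5] 5 + 4  →[5↦6]→  6 + 4 = 10  −1 ⇒ G_2=9
G_2=9  [base 6] 6 + 3  →[6↦7]→  7 + 3 = 10  −1 ⇒ G_3=9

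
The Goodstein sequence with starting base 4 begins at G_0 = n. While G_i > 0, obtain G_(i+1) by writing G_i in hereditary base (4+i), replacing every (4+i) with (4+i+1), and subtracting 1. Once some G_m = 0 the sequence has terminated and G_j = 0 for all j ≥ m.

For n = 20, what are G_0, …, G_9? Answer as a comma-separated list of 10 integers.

20, 29, 39, 51, 65, 81, 99, 107, 115, 123

G_0=20  [base 4] 4^2 + 4  →[4↦5]→  5^2 + 5 = 30  −1 ⇒ G_1=29
G_1=29  [base 5] 5^2 + 4  →[5↦6]→  6^2 + 4 = 40  −1 ⇒ G_2=39
G_2=39  [base 6] 6^2 + 3  →[6↦7]→  7^2 + 3 = 52  −1 ⇒ G_3=51
G_3=51  [base 7] 7^2 + 2  →[7↦8]→  8^2 + 2 = 66  −1 ⇒ G_4=65
G_4=65  [base 8] 8^2 + 1  →[8↦9]→  9^2 + 1 = 82  −1 ⇒ G_5=81
G_5=81  [base 9] 9^2  →[9↦10]→  10^2 = 100  −1 ⇒ G_6=99
G_6=99  [base 10] 9·10 + 9  →[10↦11]→  9·11 + 9 = 108  −1 ⇒ G_7=107
G_7=107  [base 11] 9·11 + 8  →[11↦12]→  9·12 + 8 = 116  −1 ⇒ G_8=115
G_8=115  [base 12] 9·12 + 7  →[12↦13]→  9·13 + 7 = 124  −1 ⇒ G_9=123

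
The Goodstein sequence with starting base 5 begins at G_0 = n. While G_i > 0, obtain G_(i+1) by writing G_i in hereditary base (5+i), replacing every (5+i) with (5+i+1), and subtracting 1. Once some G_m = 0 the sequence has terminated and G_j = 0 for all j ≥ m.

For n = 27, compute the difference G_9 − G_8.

i=0: 27 = 5^2 + 2 (b=5); 5→6: 6^2 + 2 = 38; 38−1 = 37
i=1: 37 = 6^2 + 1 (b=6); 6→7: 7^2 + 1 = 50; 50−1 = 49
i=2: 49 = 7^2 (b=7); 7→8: 8^2 = 64; 64−1 = 63
i=3: 63 = 7·8 + 7 (b=8); 8→9: 7·9 + 7 = 70; 70−1 = 69
i=4: 69 = 7·9 + 6 (b=9); 9→10: 7·10 + 6 = 76; 76−1 = 75
i=5: 75 = 7·10 + 5 (b=10); 10→11: 7·11 + 5 = 82; 82−1 = 81
i=6: 81 = 7·11 + 4 (b=11); 11→12: 7·12 + 4 = 88; 88−1 = 87
i=7: 87 = 7·12 + 3 (b=12); 12→13: 7·13 + 3 = 94; 94−1 = 93
i=8: 93 = 7·13 + 2 (b=13); 13→14: 7·14 + 2 = 100; 100−1 = 99

6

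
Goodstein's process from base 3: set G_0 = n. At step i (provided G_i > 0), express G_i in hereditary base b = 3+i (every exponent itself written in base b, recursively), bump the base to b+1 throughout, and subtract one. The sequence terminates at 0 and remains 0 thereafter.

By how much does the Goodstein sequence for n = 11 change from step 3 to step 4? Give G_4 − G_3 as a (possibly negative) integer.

4

step 0: 11 = 3^2 + 2; sub 4 for 3: 4^2 + 2; = 18; G_1 = 18−1 = 17
step 1: 17 = 4^2 + 1; sub 5 for 4: 5^2 + 1; = 26; G_2 = 26−1 = 25
step 2: 25 = 5^2; sub 6 for 5: 6^2; = 36; G_3 = 36−1 = 35
step 3: 35 = 5·6 + 5; sub 7 for 6: 5·7 + 5; = 40; G_4 = 40−1 = 39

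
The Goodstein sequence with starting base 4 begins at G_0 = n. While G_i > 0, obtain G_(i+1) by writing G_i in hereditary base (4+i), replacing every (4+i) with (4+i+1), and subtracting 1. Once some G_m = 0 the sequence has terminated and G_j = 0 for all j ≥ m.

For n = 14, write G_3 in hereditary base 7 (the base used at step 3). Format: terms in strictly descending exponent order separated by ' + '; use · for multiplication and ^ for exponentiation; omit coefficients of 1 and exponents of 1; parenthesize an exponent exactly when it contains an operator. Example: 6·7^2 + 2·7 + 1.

G_0 = 14. HB_4(14) = 3·4 + 2. Bump = 17. G_1 = 16.
G_1 = 16. HB_5(16) = 3·5 + 1. Bump = 19. G_2 = 18.
G_2 = 18. HB_6(18) = 3·6. Bump = 21. G_3 = 20.
G_3 = 20. HB_7(20) = 2·7 + 6. Bump = 22. G_4 = 21.

2·7 + 6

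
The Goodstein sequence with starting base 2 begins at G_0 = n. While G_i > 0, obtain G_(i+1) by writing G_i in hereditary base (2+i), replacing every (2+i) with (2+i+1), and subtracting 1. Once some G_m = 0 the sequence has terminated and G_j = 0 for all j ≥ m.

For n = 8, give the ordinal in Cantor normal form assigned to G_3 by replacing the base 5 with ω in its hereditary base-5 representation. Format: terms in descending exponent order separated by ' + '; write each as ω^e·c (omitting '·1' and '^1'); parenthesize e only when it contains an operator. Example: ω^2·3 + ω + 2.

i=0: 8 = 2^(2 + 1) (b=2); 2→3: 3^(3 + 1) = 81; 81−1 = 80
i=1: 80 = 2·3^3 + 2·3^2 + 2·3 + 2 (b=3); 3→4: 2·4^4 + 2·4^2 + 2·4 + 2 = 554; 554−1 = 553
i=2: 553 = 2·4^4 + 2·4^2 + 2·4 + 1 (b=4); 4→5: 2·5^5 + 2·5^2 + 2·5 + 1 = 6311; 6311−1 = 6310

ω^ω·2 + ω^2·2 + ω·2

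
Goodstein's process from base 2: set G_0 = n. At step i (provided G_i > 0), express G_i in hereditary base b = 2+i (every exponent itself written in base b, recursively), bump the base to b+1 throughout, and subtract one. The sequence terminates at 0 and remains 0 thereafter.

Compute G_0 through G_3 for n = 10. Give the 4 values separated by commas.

10, 83, 1025, 15625

G_0=10  [base 2] 2^(2 + 1) + 2  →[2↦3]→  3^(3 + 1) + 3 = 84  −1 ⇒ G_1=83
G_1=83  [base 3] 3^(3 + 1) + 2  →[3↦4]→  4^(4 + 1) + 2 = 1026  −1 ⇒ G_2=1025
G_2=1025  [base 4] 4^(4 + 1) + 1  →[4↦5]→  5^(5 + 1) + 1 = 15626  −1 ⇒ G_3=15625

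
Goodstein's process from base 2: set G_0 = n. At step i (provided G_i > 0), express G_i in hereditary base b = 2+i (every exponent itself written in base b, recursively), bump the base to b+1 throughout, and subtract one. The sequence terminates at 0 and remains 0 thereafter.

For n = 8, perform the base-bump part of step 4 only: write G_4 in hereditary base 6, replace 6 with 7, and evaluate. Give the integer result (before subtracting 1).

1647196

(0) 8|_2 = 2^(2 + 1) ↦ 3^(3 + 1)|_3 = 81 ⇒ 80
(1) 80|_3 = 2·3^3 + 2·3^2 + 2·3 + 2 ↦ 2·4^4 + 2·4^2 + 2·4 + 2|_4 = 554 ⇒ 553
(2) 553|_4 = 2·4^4 + 2·4^2 + 2·4 + 1 ↦ 2·5^5 + 2·5^2 + 2·5 + 1|_5 = 6311 ⇒ 6310
(3) 6310|_5 = 2·5^5 + 2·5^2 + 2·5 ↦ 2·6^6 + 2·6^2 + 2·6|_6 = 93396 ⇒ 93395
(4) 93395|_6 = 2·6^6 + 2·6^2 + 6 + 5 ↦ 2·7^7 + 2·7^2 + 7 + 5|_7 = 1647196 ⇒ 1647195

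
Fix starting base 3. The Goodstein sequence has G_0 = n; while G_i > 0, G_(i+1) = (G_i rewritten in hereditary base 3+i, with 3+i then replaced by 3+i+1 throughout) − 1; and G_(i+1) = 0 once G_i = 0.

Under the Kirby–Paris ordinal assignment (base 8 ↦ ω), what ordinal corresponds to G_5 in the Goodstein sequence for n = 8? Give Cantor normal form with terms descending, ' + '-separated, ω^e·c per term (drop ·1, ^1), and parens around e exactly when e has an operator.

step 0: 8 = 2·3 + 2; sub 4 for 3: 2·4 + 2; = 10; G_1 = 10−1 = 9
step 1: 9 = 2·4 + 1; sub 5 for 4: 2·5 + 1; = 11; G_2 = 11−1 = 10
step 2: 10 = 2·5; sub 6 for 5: 2·6; = 12; G_3 = 12−1 = 11
step 3: 11 = 6 + 5; sub 7 for 6: 7 + 5; = 12; G_4 = 12−1 = 11
step 4: 11 = 7 + 4; sub 8 for 7: 8 + 4; = 12; G_5 = 12−1 = 11
step 5: 11 = 8 + 3; sub 9 for 8: 9 + 3; = 12; G_6 = 12−1 = 11

ω + 3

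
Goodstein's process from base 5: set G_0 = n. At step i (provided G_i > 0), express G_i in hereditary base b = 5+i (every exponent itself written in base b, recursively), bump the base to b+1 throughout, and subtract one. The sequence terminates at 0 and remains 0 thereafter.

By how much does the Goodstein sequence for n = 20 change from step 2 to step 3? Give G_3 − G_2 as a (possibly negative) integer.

2

base 5: 20 = 4·5; at 6: 4·6 = 24; next = 23
base 6: 23 = 3·6 + 5; at 7: 3·7 + 5 = 26; next = 25
base 7: 25 = 3·7 + 4; at 8: 3·8 + 4 = 28; next = 27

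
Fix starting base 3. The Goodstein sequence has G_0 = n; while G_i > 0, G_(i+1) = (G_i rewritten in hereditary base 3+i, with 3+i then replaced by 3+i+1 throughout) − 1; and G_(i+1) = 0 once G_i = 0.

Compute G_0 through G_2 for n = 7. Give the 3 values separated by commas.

G_0 = 7. HB_3(7) = 2·3 + 1. Bump = 9. G_1 = 8.
G_1 = 8. HB_4(8) = 2·4. Bump = 10. G_2 = 9.

7, 8, 9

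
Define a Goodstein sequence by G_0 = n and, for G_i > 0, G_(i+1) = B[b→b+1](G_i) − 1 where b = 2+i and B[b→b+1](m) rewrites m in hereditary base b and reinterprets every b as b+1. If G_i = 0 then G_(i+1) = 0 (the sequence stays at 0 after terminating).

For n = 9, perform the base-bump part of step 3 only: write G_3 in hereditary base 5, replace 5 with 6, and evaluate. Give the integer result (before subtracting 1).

step 0: 9 = 2^(2 + 1) + 1; sub 3 for 2: 3^(3 + 1) + 1; = 82; G_1 = 82−1 = 81
step 1: 81 = 3^(3 + 1); sub 4 for 3: 4^(4 + 1); = 1024; G_2 = 1024−1 = 1023
step 2: 1023 = 3·4^4 + 3·4^3 + 3·4^2 + 3·4 + 3; sub 5 for 4: 3·5^5 + 3·5^3 + 3·5^2 + 3·5 + 3; = 9843; G_3 = 9843−1 = 9842
step 3: 9842 = 3·5^5 + 3·5^3 + 3·5^2 + 3·5 + 2; sub 6 for 5: 3·6^6 + 3·6^3 + 3·6^2 + 3·6 + 2; = 140744; G_4 = 140744−1 = 140743

140744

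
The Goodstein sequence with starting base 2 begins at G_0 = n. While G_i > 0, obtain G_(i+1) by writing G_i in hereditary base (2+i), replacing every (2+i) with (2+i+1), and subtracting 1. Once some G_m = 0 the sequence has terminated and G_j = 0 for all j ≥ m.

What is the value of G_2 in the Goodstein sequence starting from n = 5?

255

G_0=5  [base 2] 2^2 + 1  →[2↦3]→  3^3 + 1 = 28  −1 ⇒ G_1=27
G_1=27  [base 3] 3^3  →[3↦4]→  4^4 = 256  −1 ⇒ G_2=255
G_2=255  [base 4] 3·4^3 + 3·4^2 + 3·4 + 3  →[4↦5]→  3·5^3 + 3·5^2 + 3·5 + 3 = 468  −1 ⇒ G_3=467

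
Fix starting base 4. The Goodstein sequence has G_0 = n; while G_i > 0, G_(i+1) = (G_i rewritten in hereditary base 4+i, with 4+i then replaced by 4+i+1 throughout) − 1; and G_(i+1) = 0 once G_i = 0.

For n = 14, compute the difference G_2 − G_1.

14 —HB4→ 3·4 + 2 —bump→ 3·5 + 2 = 17 —(−1)→ 16
16 —HB5→ 3·5 + 1 —bump→ 3·6 + 1 = 19 —(−1)→ 18

2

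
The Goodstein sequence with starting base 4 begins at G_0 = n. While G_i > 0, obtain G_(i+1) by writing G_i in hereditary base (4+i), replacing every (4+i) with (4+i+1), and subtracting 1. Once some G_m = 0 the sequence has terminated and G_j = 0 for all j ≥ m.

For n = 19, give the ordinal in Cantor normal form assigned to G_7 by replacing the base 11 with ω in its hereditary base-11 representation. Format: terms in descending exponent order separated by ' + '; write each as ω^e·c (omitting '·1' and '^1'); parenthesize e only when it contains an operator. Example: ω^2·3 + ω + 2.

ω·7 + 4

step 0: 19 = 4^2 + 3; sub 5 for 4: 5^2 + 3; = 28; G_1 = 28−1 = 27
step 1: 27 = 5^2 + 2; sub 6 for 5: 6^2 + 2; = 38; G_2 = 38−1 = 37
step 2: 37 = 6^2 + 1; sub 7 for 6: 7^2 + 1; = 50; G_3 = 50−1 = 49
step 3: 49 = 7^2; sub 8 for 7: 8^2; = 64; G_4 = 64−1 = 63
step 4: 63 = 7·8 + 7; sub 9 for 8: 7·9 + 7; = 70; G_5 = 70−1 = 69
step 5: 69 = 7·9 + 6; sub 10 for 9: 7·10 + 6; = 76; G_6 = 76−1 = 75
step 6: 75 = 7·10 + 5; sub 11 for 10: 7·11 + 5; = 82; G_7 = 82−1 = 81
step 7: 81 = 7·11 + 4; sub 12 for 11: 7·12 + 4; = 88; G_8 = 88−1 = 87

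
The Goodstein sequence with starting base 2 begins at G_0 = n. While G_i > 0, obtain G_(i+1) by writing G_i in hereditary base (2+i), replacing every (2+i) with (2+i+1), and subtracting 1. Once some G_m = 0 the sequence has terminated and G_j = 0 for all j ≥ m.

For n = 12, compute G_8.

base 2: 12 = 2^(2 + 1) + 2^2; at 3: 3^(3 + 1) + 3^3 = 108; next = 107
base 3: 107 = 3^(3 + 1) + 2·3^2 + 2·3 + 2; at 4: 4^(4 + 1) + 2·4^2 + 2·4 + 2 = 1066; next = 1065
base 4: 1065 = 4^(4 + 1) + 2·4^2 + 2·4 + 1; at 5: 5^(5 + 1) + 2·5^2 + 2·5 + 1 = 15686; next = 15685
base 5: 15685 = 5^(5 + 1) + 2·5^2 + 2·5; at 6: 6^(6 + 1) + 2·6^2 + 2·6 = 280020; next = 280019
base 6: 280019 = 6^(6 + 1) + 2·6^2 + 6 + 5; at 7: 7^(7 + 1) + 2·7^2 + 7 + 5 = 5764911; next = 5764910
base 7: 5764910 = 7^(7 + 1) + 2·7^2 + 7 + 4; at 8: 8^(8 + 1) + 2·8^2 + 8 + 4 = 134217868; next = 134217867
base 8: 134217867 = 8^(8 + 1) + 2·8^2 + 8 + 3; at 9: 9^(9 + 1) + 2·9^2 + 9 + 3 = 3486784575; next = 3486784574
base 9: 3486784574 = 9^(9 + 1) + 2·9^2 + 9 + 2; at 10: 10^(10 + 1) + 2·10^2 + 10 + 2 = 100000000212; next = 100000000211
base 10: 100000000211 = 10^(10 + 1) + 2·10^2 + 10 + 1; at 11: 11^(11 + 1) + 2·11^2 + 11 + 1 = 3138428376975; next = 3138428376974

100000000211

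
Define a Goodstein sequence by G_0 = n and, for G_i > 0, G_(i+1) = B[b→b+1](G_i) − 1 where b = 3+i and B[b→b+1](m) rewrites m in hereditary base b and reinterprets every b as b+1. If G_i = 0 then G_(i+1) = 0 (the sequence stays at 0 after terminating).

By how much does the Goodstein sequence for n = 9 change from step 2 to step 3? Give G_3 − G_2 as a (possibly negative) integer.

G_0 = 9. HB_3(9) = 3^2. Bump = 16. G_1 = 15.
G_1 = 15. HB_4(15) = 3·4 + 3. Bump = 18. G_2 = 17.
G_2 = 17. HB_5(17) = 3·5 + 2. Bump = 20. G_3 = 19.

2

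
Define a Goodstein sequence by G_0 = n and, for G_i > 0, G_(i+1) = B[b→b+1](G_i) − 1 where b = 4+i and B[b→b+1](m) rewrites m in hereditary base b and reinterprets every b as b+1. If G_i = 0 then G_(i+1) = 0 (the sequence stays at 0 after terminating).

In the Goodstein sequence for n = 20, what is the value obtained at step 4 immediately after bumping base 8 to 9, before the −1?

(0) 20|_4 = 4^2 + 4 ↦ 5^2 + 5|_5 = 30 ⇒ 29
(1) 29|_5 = 5^2 + 4 ↦ 6^2 + 4|_6 = 40 ⇒ 39
(2) 39|_6 = 6^2 + 3 ↦ 7^2 + 3|_7 = 52 ⇒ 51
(3) 51|_7 = 7^2 + 2 ↦ 8^2 + 2|_8 = 66 ⇒ 65
(4) 65|_8 = 8^2 + 1 ↦ 9^2 + 1|_9 = 82 ⇒ 81

82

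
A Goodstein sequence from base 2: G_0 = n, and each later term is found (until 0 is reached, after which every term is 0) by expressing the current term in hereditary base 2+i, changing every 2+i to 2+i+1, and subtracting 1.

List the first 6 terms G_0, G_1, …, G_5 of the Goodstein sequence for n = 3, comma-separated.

3, 3, 3, 2, 1, 0

base 2: 3 = 2 + 1; at 3: 3 + 1 = 4; next = 3
base 3: 3 = 3; at 4: 4 = 4; next = 3
base 4: 3 = 3; at 5: 3 = 3; next = 2
base 5: 2 = 2; at 6: 2 = 2; next = 1
base 6: 1 = 1; at 7: 1 = 1; next = 0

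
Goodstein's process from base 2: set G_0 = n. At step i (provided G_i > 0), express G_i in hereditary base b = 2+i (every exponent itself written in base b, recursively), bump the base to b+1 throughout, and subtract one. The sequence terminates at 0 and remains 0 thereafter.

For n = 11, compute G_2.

G_0 = 11. HB_2(11) = 2^(2 + 1) + 2 + 1. Bump = 85. G_1 = 84.
G_1 = 84. HB_3(84) = 3^(3 + 1) + 3. Bump = 1028. G_2 = 1027.
G_2 = 1027. HB_4(1027) = 4^(4 + 1) + 3. Bump = 15628. G_3 = 15627.

1027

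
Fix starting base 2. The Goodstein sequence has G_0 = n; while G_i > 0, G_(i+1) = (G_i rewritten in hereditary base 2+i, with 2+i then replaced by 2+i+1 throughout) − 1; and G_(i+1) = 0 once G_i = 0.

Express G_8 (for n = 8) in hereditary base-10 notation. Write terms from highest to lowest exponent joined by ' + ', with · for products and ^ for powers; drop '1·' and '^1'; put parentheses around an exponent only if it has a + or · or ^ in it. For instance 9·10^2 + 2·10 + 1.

step 0: 8 = 2^(2 + 1); sub 3 for 2: 3^(3 + 1); = 81; G_1 = 81−1 = 80
step 1: 80 = 2·3^3 + 2·3^2 + 2·3 + 2; sub 4 for 3: 2·4^4 + 2·4^2 + 2·4 + 2; = 554; G_2 = 554−1 = 553
step 2: 553 = 2·4^4 + 2·4^2 + 2·4 + 1; sub 5 for 4: 2·5^5 + 2·5^2 + 2·5 + 1; = 6311; G_3 = 6311−1 = 6310
step 3: 6310 = 2·5^5 + 2·5^2 + 2·5; sub 6 for 5: 2·6^6 + 2·6^2 + 2·6; = 93396; G_4 = 93396−1 = 93395
step 4: 93395 = 2·6^6 + 2·6^2 + 6 + 5; sub 7 for 6: 2·7^7 + 2·7^2 + 7 + 5; = 1647196; G_5 = 1647196−1 = 1647195
step 5: 1647195 = 2·7^7 + 2·7^2 + 7 + 4; sub 8 for 7: 2·8^8 + 2·8^2 + 8 + 4; = 33554572; G_6 = 33554572−1 = 33554571
step 6: 33554571 = 2·8^8 + 2·8^2 + 8 + 3; sub 9 for 8: 2·9^9 + 2·9^2 + 9 + 3; = 774841152; G_7 = 774841152−1 = 774841151
step 7: 774841151 = 2·9^9 + 2·9^2 + 9 + 2; sub 10 for 9: 2·10^10 + 2·10^2 + 10 + 2; = 20000000212; G_8 = 20000000212−1 = 20000000211

2·10^10 + 2·10^2 + 10 + 1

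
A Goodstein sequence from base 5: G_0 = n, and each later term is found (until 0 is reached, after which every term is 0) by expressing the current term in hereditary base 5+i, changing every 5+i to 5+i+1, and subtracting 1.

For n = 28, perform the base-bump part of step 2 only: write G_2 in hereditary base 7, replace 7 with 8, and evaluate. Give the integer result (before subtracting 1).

step 0: 28 = 5^2 + 3; sub 6 for 5: 6^2 + 3; = 39; G_1 = 39−1 = 38
step 1: 38 = 6^2 + 2; sub 7 for 6: 7^2 + 2; = 51; G_2 = 51−1 = 50

65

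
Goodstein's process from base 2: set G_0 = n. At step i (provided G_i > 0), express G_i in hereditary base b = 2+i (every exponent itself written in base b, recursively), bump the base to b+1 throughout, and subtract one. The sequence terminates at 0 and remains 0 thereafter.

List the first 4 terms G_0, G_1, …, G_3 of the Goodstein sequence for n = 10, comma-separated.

10, 83, 1025, 15625

step 0: 10 = 2^(2 + 1) + 2; sub 3 for 2: 3^(3 + 1) + 3; = 84; G_1 = 84−1 = 83
step 1: 83 = 3^(3 + 1) + 2; sub 4 for 3: 4^(4 + 1) + 2; = 1026; G_2 = 1026−1 = 1025
step 2: 1025 = 4^(4 + 1) + 1; sub 5 for 4: 5^(5 + 1) + 1; = 15626; G_3 = 15626−1 = 15625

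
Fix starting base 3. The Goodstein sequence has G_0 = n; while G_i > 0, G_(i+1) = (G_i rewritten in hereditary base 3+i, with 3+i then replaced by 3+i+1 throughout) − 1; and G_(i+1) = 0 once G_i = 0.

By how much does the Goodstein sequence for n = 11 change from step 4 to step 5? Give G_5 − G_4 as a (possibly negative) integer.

4

(0) 11|_3 = 3^2 + 2 ↦ 4^2 + 2|_4 = 18 ⇒ 17
(1) 17|_4 = 4^2 + 1 ↦ 5^2 + 1|_5 = 26 ⇒ 25
(2) 25|_5 = 5^2 ↦ 6^2|_6 = 36 ⇒ 35
(3) 35|_6 = 5·6 + 5 ↦ 5·7 + 5|_7 = 40 ⇒ 39
(4) 39|_7 = 5·7 + 4 ↦ 5·8 + 4|_8 = 44 ⇒ 43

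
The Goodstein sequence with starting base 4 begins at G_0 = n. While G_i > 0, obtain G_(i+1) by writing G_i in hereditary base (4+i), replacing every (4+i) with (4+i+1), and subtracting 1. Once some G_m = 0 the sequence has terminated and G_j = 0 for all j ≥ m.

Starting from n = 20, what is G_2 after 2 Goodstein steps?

base 4: 20 = 4^2 + 4; at 5: 5^2 + 5 = 30; next = 29
base 5: 29 = 5^2 + 4; at 6: 6^2 + 4 = 40; next = 39

39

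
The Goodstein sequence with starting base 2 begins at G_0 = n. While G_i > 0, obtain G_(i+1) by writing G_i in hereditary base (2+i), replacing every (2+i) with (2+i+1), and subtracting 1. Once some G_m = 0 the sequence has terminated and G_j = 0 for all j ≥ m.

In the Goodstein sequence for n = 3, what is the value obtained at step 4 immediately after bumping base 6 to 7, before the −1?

1

i=0: 3 = 2 + 1 (b=2); 2→3: 3 + 1 = 4; 4−1 = 3
i=1: 3 = 3 (b=3); 3→4: 4 = 4; 4−1 = 3
i=2: 3 = 3 (b=4); 4→5: 3 = 3; 3−1 = 2
i=3: 2 = 2 (b=5); 5→6: 2 = 2; 2−1 = 1
i=4: 1 = 1 (b=6); 6→7: 1 = 1; 1−1 = 0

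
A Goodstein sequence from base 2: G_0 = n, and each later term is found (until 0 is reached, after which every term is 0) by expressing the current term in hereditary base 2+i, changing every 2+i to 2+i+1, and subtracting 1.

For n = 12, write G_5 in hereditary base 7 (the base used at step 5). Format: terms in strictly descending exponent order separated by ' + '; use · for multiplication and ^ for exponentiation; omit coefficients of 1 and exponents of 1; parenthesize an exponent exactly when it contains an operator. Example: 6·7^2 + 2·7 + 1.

7^(7 + 1) + 2·7^2 + 7 + 4

base 2: 12 = 2^(2 + 1) + 2^2; at 3: 3^(3 + 1) + 3^3 = 108; next = 107
base 3: 107 = 3^(3 + 1) + 2·3^2 + 2·3 + 2; at 4: 4^(4 + 1) + 2·4^2 + 2·4 + 2 = 1066; next = 1065
base 4: 1065 = 4^(4 + 1) + 2·4^2 + 2·4 + 1; at 5: 5^(5 + 1) + 2·5^2 + 2·5 + 1 = 15686; next = 15685
base 5: 15685 = 5^(5 + 1) + 2·5^2 + 2·5; at 6: 6^(6 + 1) + 2·6^2 + 2·6 = 280020; next = 280019
base 6: 280019 = 6^(6 + 1) + 2·6^2 + 6 + 5; at 7: 7^(7 + 1) + 2·7^2 + 7 + 5 = 5764911; next = 5764910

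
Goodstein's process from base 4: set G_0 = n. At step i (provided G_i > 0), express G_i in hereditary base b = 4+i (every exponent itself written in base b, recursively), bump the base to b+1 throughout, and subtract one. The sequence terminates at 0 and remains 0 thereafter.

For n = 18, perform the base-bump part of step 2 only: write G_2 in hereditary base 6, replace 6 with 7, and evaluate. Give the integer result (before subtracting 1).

49

18 —HB4→ 4^2 + 2 —bump→ 5^2 + 2 = 27 —(−1)→ 26
26 —HB5→ 5^2 + 1 —bump→ 6^2 + 1 = 37 —(−1)→ 36
36 —HB6→ 6^2 —bump→ 7^2 = 49 —(−1)→ 48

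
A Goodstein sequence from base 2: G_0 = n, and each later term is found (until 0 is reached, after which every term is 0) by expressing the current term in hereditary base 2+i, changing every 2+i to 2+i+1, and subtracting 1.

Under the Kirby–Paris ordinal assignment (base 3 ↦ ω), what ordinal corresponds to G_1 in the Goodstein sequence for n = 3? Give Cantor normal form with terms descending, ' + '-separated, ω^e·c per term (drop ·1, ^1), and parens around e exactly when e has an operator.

ω

step 0: 3 = 2 + 1; sub 3 for 2: 3 + 1; = 4; G_1 = 4−1 = 3
step 1: 3 = 3; sub 4 for 3: 4; = 4; G_2 = 4−1 = 3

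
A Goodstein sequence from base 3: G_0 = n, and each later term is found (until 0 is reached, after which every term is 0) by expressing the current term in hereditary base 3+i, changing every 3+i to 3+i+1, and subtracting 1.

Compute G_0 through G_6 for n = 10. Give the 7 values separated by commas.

G_0 = 10. HB_3(10) = 3^2 + 1. Bump = 17. G_1 = 16.
G_1 = 16. HB_4(16) = 4^2. Bump = 25. G_2 = 24.
G_2 = 24. HB_5(24) = 4·5 + 4. Bump = 28. G_3 = 27.
G_3 = 27. HB_6(27) = 4·6 + 3. Bump = 31. G_4 = 30.
G_4 = 30. HB_7(30) = 4·7 + 2. Bump = 34. G_5 = 33.
G_5 = 33. HB_8(33) = 4·8 + 1. Bump = 37. G_6 = 36.

10, 16, 24, 27, 30, 33, 36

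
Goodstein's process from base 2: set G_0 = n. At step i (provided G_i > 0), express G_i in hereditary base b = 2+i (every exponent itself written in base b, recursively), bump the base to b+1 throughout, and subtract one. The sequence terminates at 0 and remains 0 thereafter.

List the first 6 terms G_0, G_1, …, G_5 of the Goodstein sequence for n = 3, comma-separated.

(0) 3|_2 = 2 + 1 ↦ 3 + 1|_3 = 4 ⇒ 3
(1) 3|_3 = 3 ↦ 4|_4 = 4 ⇒ 3
(2) 3|_4 = 3 ↦ 3|_5 = 3 ⇒ 2
(3) 2|_5 = 2 ↦ 2|_6 = 2 ⇒ 1
(4) 1|_6 = 1 ↦ 1|_7 = 1 ⇒ 0

3, 3, 3, 2, 1, 0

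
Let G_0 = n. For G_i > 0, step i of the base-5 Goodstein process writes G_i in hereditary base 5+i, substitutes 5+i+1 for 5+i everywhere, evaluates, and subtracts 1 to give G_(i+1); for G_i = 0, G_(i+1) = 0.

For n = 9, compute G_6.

8

9 —HB5→ 5 + 4 —bump→ 6 + 4 = 10 —(−1)→ 9
9 —HB6→ 6 + 3 —bump→ 7 + 3 = 10 —(−1)→ 9
9 —HB7→ 7 + 2 —bump→ 8 + 2 = 10 —(−1)→ 9
9 —HB8→ 8 + 1 —bump→ 9 + 1 = 10 —(−1)→ 9
9 —HB9→ 9 —bump→ 10 = 10 —(−1)→ 9
9 —HB10→ 9 —bump→ 9 = 9 —(−1)→ 8
8 —HB11→ 8 —bump→ 8 = 8 —(−1)→ 7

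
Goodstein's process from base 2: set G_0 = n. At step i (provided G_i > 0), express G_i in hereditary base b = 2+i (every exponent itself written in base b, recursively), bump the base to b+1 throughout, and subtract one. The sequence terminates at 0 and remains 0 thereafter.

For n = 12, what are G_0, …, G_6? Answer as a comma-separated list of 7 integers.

[0] 12 ≡ 2^(2 + 1) + 2^2 (base 2). Lift 3: 108. −1: 107.
[1] 107 ≡ 3^(3 + 1) + 2·3^2 + 2·3 + 2 (base 3). Lift 4: 1066. −1: 1065.
[2] 1065 ≡ 4^(4 + 1) + 2·4^2 + 2·4 + 1 (base 4). Lift 5: 15686. −1: 15685.
[3] 15685 ≡ 5^(5 + 1) + 2·5^2 + 2·5 (base 5). Lift 6: 280020. −1: 280019.
[4] 280019 ≡ 6^(6 + 1) + 2·6^2 + 6 + 5 (base 6). Lift 7: 5764911. −1: 5764910.
[5] 5764910 ≡ 7^(7 + 1) + 2·7^2 + 7 + 4 (base 7). Lift 8: 134217868. −1: 134217867.

12, 107, 1065, 15685, 280019, 5764910, 134217867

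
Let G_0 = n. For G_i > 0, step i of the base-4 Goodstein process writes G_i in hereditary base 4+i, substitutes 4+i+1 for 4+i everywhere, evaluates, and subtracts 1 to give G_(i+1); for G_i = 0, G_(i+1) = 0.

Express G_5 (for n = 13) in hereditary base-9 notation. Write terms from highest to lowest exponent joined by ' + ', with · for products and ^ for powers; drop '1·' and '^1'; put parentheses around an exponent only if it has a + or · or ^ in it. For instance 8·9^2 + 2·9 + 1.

G_0 = 13. HB_4(13) = 3·4 + 1. Bump = 16. G_1 = 15.
G_1 = 15. HB_5(15) = 3·5. Bump = 18. G_2 = 17.
G_2 = 17. HB_6(17) = 2·6 + 5. Bump = 19. G_3 = 18.
G_3 = 18. HB_7(18) = 2·7 + 4. Bump = 20. G_4 = 19.
G_4 = 19. HB_8(19) = 2·8 + 3. Bump = 21. G_5 = 20.
G_5 = 20. HB_9(20) = 2·9 + 2. Bump = 22. G_6 = 21.

2·9 + 2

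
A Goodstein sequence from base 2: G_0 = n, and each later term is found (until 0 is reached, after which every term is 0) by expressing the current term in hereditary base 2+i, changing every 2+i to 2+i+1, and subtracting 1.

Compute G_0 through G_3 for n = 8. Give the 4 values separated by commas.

i=0: 8 = 2^(2 + 1) (b=2); 2→3: 3^(3 + 1) = 81; 81−1 = 80
i=1: 80 = 2·3^3 + 2·3^2 + 2·3 + 2 (b=3); 3→4: 2·4^4 + 2·4^2 + 2·4 + 2 = 554; 554−1 = 553
i=2: 553 = 2·4^4 + 2·4^2 + 2·4 + 1 (b=4); 4→5: 2·5^5 + 2·5^2 + 2·5 + 1 = 6311; 6311−1 = 6310

8, 80, 553, 6310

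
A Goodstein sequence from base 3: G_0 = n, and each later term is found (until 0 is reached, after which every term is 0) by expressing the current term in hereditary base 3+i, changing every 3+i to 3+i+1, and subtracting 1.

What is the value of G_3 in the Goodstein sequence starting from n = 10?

G_0 = 10. HB_3(10) = 3^2 + 1. Bump = 17. G_1 = 16.
G_1 = 16. HB_4(16) = 4^2. Bump = 25. G_2 = 24.
G_2 = 24. HB_5(24) = 4·5 + 4. Bump = 28. G_3 = 27.
G_3 = 27. HB_6(27) = 4·6 + 3. Bump = 31. G_4 = 30.

27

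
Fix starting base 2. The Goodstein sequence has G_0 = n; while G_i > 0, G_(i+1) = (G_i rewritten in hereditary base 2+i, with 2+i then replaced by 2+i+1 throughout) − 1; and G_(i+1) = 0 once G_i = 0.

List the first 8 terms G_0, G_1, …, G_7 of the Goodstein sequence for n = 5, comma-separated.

(0) 5|_2 = 2^2 + 1 ↦ 3^3 + 1|_3 = 28 ⇒ 27
(1) 27|_3 = 3^3 ↦ 4^4|_4 = 256 ⇒ 255
(2) 255|_4 = 3·4^3 + 3·4^2 + 3·4 + 3 ↦ 3·5^3 + 3·5^2 + 3·5 + 3|_5 = 468 ⇒ 467
(3) 467|_5 = 3·5^3 + 3·5^2 + 3·5 + 2 ↦ 3·6^3 + 3·6^2 + 3·6 + 2|_6 = 776 ⇒ 775
(4) 775|_6 = 3·6^3 + 3·6^2 + 3·6 + 1 ↦ 3·7^3 + 3·7^2 + 3·7 + 1|_7 = 1198 ⇒ 1197
(5) 1197|_7 = 3·7^3 + 3·7^2 + 3·7 ↦ 3·8^3 + 3·8^2 + 3·8|_8 = 1752 ⇒ 1751
(6) 1751|_8 = 3·8^3 + 3·8^2 + 2·8 + 7 ↦ 3·9^3 + 3·9^2 + 2·9 + 7|_9 = 2455 ⇒ 2454

5, 27, 255, 467, 775, 1197, 1751, 2454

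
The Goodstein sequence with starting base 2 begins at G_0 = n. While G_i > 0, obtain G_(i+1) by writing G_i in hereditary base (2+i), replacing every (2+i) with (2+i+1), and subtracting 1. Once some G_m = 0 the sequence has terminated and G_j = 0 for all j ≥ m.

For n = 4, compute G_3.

step 0: 4 = 2^2; sub 3 for 2: 3^3; = 27; G_1 = 27−1 = 26
step 1: 26 = 2·3^2 + 2·3 + 2; sub 4 for 3: 2·4^2 + 2·4 + 2; = 42; G_2 = 42−1 = 41
step 2: 41 = 2·4^2 + 2·4 + 1; sub 5 for 4: 2·5^2 + 2·5 + 1; = 61; G_3 = 61−1 = 60
step 3: 60 = 2·5^2 + 2·5; sub 6 for 5: 2·6^2 + 2·6; = 84; G_4 = 84−1 = 83

60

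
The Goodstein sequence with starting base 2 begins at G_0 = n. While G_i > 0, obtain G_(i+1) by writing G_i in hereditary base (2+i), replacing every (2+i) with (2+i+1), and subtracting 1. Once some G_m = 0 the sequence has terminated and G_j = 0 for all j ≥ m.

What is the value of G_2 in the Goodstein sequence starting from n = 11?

1027

(0) 11|_2 = 2^(2 + 1) + 2 + 1 ↦ 3^(3 + 1) + 3 + 1|_3 = 85 ⇒ 84
(1) 84|_3 = 3^(3 + 1) + 3 ↦ 4^(4 + 1) + 4|_4 = 1028 ⇒ 1027
(2) 1027|_4 = 4^(4 + 1) + 3 ↦ 5^(5 + 1) + 3|_5 = 15628 ⇒ 15627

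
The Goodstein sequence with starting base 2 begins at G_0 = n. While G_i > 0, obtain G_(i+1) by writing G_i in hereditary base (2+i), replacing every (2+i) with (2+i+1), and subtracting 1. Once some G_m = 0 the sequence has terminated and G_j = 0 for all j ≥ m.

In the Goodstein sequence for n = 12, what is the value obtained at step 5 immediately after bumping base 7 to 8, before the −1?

[0] 12 ≡ 2^(2 + 1) + 2^2 (base 2). Lift 3: 108. −1: 107.
[1] 107 ≡ 3^(3 + 1) + 2·3^2 + 2·3 + 2 (base 3). Lift 4: 1066. −1: 1065.
[2] 1065 ≡ 4^(4 + 1) + 2·4^2 + 2·4 + 1 (base 4). Lift 5: 15686. −1: 15685.
[3] 15685 ≡ 5^(5 + 1) + 2·5^2 + 2·5 (base 5). Lift 6: 280020. −1: 280019.
[4] 280019 ≡ 6^(6 + 1) + 2·6^2 + 6 + 5 (base 6). Lift 7: 5764911. −1: 5764910.

134217868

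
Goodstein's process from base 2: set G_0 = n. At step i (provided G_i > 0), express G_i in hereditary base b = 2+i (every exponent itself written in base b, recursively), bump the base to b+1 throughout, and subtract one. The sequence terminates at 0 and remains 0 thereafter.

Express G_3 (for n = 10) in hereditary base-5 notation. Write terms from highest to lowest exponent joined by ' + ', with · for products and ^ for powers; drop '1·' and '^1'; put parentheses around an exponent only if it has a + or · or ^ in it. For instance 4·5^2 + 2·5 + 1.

[0] 10 ≡ 2^(2 + 1) + 2 (base 2). Lift 3: 84. −1: 83.
[1] 83 ≡ 3^(3 + 1) + 2 (base 3). Lift 4: 1026. −1: 1025.
[2] 1025 ≡ 4^(4 + 1) + 1 (base 4). Lift 5: 15626. −1: 15625.
[3] 15625 ≡ 5^(5 + 1) (base 5). Lift 6: 279936. −1: 279935.

5^(5 + 1)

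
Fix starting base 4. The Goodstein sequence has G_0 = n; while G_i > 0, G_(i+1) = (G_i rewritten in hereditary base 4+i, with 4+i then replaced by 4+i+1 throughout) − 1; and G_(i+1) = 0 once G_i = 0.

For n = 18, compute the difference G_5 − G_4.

G_0 = 18. HB_4(18) = 4^2 + 2. Bump = 27. G_1 = 26.
G_1 = 26. HB_5(26) = 5^2 + 1. Bump = 37. G_2 = 36.
G_2 = 36. HB_6(36) = 6^2. Bump = 49. G_3 = 48.
G_3 = 48. HB_7(48) = 6·7 + 6. Bump = 54. G_4 = 53.
G_4 = 53. HB_8(53) = 6·8 + 5. Bump = 59. G_5 = 58.

5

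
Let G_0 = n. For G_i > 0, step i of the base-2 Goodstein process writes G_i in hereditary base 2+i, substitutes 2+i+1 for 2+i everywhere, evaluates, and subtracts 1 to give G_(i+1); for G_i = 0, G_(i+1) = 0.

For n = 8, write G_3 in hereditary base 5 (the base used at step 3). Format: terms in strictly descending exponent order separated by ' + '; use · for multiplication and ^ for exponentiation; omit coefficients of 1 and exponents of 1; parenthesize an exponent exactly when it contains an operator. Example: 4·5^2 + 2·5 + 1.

G_0=8  [base 2] 2^(2 + 1)  →[2↦3]→  3^(3 + 1) = 81  −1 ⇒ G_1=80
G_1=80  [base 3] 2·3^3 + 2·3^2 + 2·3 + 2  →[3↦4]→  2·4^4 + 2·4^2 + 2·4 + 2 = 554  −1 ⇒ G_2=553
G_2=553  [base 4] 2·4^4 + 2·4^2 + 2·4 + 1  →[4↦5]→  2·5^5 + 2·5^2 + 2·5 + 1 = 6311  −1 ⇒ G_3=6310
G_3=6310  [base 5] 2·5^5 + 2·5^2 + 2·5  →[5↦6]→  2·6^6 + 2·6^2 + 2·6 = 93396  −1 ⇒ G_4=93395

2·5^5 + 2·5^2 + 2·5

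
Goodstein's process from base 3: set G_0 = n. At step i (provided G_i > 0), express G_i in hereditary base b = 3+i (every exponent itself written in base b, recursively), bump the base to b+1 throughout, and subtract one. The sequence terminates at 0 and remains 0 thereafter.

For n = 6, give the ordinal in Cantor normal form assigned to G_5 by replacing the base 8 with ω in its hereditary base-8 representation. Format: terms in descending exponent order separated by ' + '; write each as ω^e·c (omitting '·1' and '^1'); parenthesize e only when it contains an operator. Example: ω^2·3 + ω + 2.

[0] 6 ≡ 2·3 (base 3). Lift 4: 8. −1: 7.
[1] 7 ≡ 4 + 3 (base 4). Lift 5: 8. −1: 7.
[2] 7 ≡ 5 + 2 (base 5). Lift 6: 8. −1: 7.
[3] 7 ≡ 6 + 1 (base 6). Lift 7: 8. −1: 7.
[4] 7 ≡ 7 (base 7). Lift 8: 8. −1: 7.

7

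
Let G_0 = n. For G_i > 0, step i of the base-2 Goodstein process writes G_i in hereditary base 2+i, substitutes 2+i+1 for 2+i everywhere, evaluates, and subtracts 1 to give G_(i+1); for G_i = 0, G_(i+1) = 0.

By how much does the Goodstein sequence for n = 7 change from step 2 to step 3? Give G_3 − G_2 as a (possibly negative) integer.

G_0=7  [base 2] 2^2 + 2 + 1  →[2↦3]→  3^3 + 3 + 1 = 31  −1 ⇒ G_1=30
G_1=30  [base 3] 3^3 + 3  →[3↦4]→  4^4 + 4 = 260  −1 ⇒ G_2=259
G_2=259  [base 4] 4^4 + 3  →[4↦5]→  5^5 + 3 = 3128  −1 ⇒ G_3=3127

2868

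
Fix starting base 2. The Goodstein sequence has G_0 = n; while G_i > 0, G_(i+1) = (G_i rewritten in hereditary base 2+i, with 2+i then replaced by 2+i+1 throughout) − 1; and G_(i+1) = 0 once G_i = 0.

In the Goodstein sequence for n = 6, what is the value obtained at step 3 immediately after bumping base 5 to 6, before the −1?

46656

6 —HB2→ 2^2 + 2 —bump→ 3^3 + 3 = 30 —(−1)→ 29
29 —HB3→ 3^3 + 2 —bump→ 4^4 + 2 = 258 —(−1)→ 257
257 —HB4→ 4^4 + 1 —bump→ 5^5 + 1 = 3126 —(−1)→ 3125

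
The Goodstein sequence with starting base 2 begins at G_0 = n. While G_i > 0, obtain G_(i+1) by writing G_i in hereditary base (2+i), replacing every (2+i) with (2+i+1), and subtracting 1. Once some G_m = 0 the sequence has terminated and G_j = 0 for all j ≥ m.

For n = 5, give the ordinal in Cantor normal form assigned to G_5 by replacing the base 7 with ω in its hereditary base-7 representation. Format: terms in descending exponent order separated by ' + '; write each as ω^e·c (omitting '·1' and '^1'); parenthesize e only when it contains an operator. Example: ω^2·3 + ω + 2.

ω^3·3 + ω^2·3 + ω·3

base 2: 5 = 2^2 + 1; at 3: 3^3 + 1 = 28; next = 27
base 3: 27 = 3^3; at 4: 4^4 = 256; next = 255
base 4: 255 = 3·4^3 + 3·4^2 + 3·4 + 3; at 5: 3·5^3 + 3·5^2 + 3·5 + 3 = 468; next = 467
base 5: 467 = 3·5^3 + 3·5^2 + 3·5 + 2; at 6: 3·6^3 + 3·6^2 + 3·6 + 2 = 776; next = 775
base 6: 775 = 3·6^3 + 3·6^2 + 3·6 + 1; at 7: 3·7^3 + 3·7^2 + 3·7 + 1 = 1198; next = 1197
base 7: 1197 = 3·7^3 + 3·7^2 + 3·7; at 8: 3·8^3 + 3·8^2 + 3·8 = 1752; next = 1751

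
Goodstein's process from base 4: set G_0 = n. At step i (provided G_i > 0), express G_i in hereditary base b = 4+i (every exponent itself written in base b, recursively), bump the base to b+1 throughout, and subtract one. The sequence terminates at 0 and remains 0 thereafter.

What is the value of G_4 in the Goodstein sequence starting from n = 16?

base 4: 16 = 4^2; at 5: 5^2 = 25; next = 24
base 5: 24 = 4·5 + 4; at 6: 4·6 + 4 = 28; next = 27
base 6: 27 = 4·6 + 3; at 7: 4·7 + 3 = 31; next = 30
base 7: 30 = 4·7 + 2; at 8: 4·8 + 2 = 34; next = 33
base 8: 33 = 4·8 + 1; at 9: 4·9 + 1 = 37; next = 36

33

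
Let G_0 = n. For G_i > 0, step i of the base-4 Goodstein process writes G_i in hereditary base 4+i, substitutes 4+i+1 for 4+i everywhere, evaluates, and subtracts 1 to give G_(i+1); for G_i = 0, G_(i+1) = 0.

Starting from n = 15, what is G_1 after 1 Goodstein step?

17

i=0: 15 = 3·4 + 3 (b=4); 4→5: 3·5 + 3 = 18; 18−1 = 17
i=1: 17 = 3·5 + 2 (b=5); 5→6: 3·6 + 2 = 20; 20−1 = 19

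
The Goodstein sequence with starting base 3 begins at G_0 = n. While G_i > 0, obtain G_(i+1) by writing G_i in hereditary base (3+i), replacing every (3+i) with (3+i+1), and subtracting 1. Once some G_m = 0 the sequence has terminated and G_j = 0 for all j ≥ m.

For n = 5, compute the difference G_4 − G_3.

G_0=5  [base 3] 3 + 2  →[3↦4]→  4 + 2 = 6  −1 ⇒ G_1=5
G_1=5  [base 4] 4 + 1  →[4↦5]→  5 + 1 = 6  −1 ⇒ G_2=5
G_2=5  [base 5] 5  →[5↦6]→  6 = 6  −1 ⇒ G_3=5
G_3=5  [base 6] 5  →[6↦7]→  5 = 5  −1 ⇒ G_4=4

-1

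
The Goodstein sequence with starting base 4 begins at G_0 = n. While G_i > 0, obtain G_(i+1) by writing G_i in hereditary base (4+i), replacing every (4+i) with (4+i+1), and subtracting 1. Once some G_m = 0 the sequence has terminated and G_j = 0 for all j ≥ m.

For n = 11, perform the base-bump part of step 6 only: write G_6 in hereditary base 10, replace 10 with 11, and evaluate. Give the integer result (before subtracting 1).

16

11 —HB4→ 2·4 + 3 —bump→ 2·5 + 3 = 13 —(−1)→ 12
12 —HB5→ 2·5 + 2 —bump→ 2·6 + 2 = 14 —(−1)→ 13
13 —HB6→ 2·6 + 1 —bump→ 2·7 + 1 = 15 —(−1)→ 14
14 —HB7→ 2·7 —bump→ 2·8 = 16 —(−1)→ 15
15 —HB8→ 8 + 7 —bump→ 9 + 7 = 16 —(−1)→ 15
15 —HB9→ 9 + 6 —bump→ 10 + 6 = 16 —(−1)→ 15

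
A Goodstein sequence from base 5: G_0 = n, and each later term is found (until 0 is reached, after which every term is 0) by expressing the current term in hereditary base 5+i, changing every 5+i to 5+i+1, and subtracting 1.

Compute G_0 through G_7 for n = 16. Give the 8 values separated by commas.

16, 18, 20, 21, 22, 23, 24, 25

G_0=16  [base 5] 3·5 + 1  →[5↦6]→  3·6 + 1 = 19  −1 ⇒ G_1=18
G_1=18  [base 6] 3·6  →[6↦7]→  3·7 = 21  −1 ⇒ G_2=20
G_2=20  [base 7] 2·7 + 6  →[7↦8]→  2·8 + 6 = 22  −1 ⇒ G_3=21
G_3=21  [base 8] 2·8 + 5  →[8↦9]→  2·9 + 5 = 23  −1 ⇒ G_4=22
G_4=22  [base 9] 2·9 + 4  →[9↦10]→  2·10 + 4 = 24  −1 ⇒ G_5=23
G_5=23  [base 10] 2·10 + 3  →[10↦11]→  2·11 + 3 = 25  −1 ⇒ G_6=24
G_6=24  [base 11] 2·11 + 2  →[11↦12]→  2·12 + 2 = 26  −1 ⇒ G_7=25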